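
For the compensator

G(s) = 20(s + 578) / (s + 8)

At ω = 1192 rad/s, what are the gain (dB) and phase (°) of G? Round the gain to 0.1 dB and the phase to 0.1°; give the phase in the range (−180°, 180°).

At s = jω = j1192:
zero (s+578): 578 + j1192 → |·| = √(578²+1192²) = √1754948 ≈ 1324.7, ∠ = arctan(1192/578) ≈ 64.13°
pole (s+8): 8 + j1192 → |·| = √(8²+1192²) = √1420928 ≈ 1192, ∠ = arctan(1192/8) ≈ 89.62°
|G| = 20 · 1324.7 / 1192 ≈ 22.227
Gain = 20 log₁₀(22.227) ≈ 26.94 dB
∠G = 64.13° − 89.62° = -25.49°

26.9 dB, -25.5°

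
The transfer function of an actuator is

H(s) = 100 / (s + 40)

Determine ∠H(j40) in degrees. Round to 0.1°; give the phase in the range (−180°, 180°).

At s = jω = j40:
pole (s+40): 40 + j40 → |·| = √(40²+40²) = √3200 ≈ 56.569, ∠ = arctan(40/40) ≈ 45.00°
∠H = 0.00° − 45.00° = -45.00°

-45.0°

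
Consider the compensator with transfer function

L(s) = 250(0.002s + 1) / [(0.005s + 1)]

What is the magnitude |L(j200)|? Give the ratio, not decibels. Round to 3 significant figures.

At ω = 200 rad/s:
zero (1 + j200·0.002) = 1 + j0.4 → |·| ≈ 1.077, ∠ ≈ 21.80°
pole (1 + j200·0.005) = 1 + j1 → |·| ≈ 1.4142, ∠ ≈ 45.00°
|L| = 250 · 1.077 / (1.4142) ≈ 190.39

190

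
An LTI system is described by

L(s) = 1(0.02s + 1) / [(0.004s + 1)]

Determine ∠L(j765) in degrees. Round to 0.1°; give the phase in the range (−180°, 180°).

14.4°

At ω = 765 rad/s:
zero (1 + j765·0.02) = 1 + j15.3 → |·| ≈ 15.333, ∠ ≈ 86.26°
pole (1 + j765·0.004) = 1 + j3.06 → |·| ≈ 3.2193, ∠ ≈ 71.90°
∠L = (86.26°) − (71.90°) = 14.36°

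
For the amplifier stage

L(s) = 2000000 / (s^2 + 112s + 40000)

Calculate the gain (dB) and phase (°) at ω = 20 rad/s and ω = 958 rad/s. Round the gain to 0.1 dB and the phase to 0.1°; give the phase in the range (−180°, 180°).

ω = 20: 34.1 dB, -3.2°; ω = 958: 7.1 dB, -173.0°

At s = jω = j20:
quadratic: (j20)² + 112·j20 + 40000 = 39600 + j2240 → |·| ≈ 39663, ∠ ≈ 3.24°
|L| = 2000000 / 39663 ≈ 50.425
Gain = 20 log₁₀(50.425) ≈ 34.05 dB
∠L = 0.00° − 3.24° = -3.24°

At s = jω = j958:
quadratic: (j958)² + 112·j958 + 40000 = -877764 + j107296 → |·| ≈ 8.843e+05, ∠ ≈ 173.03°
|L| = 2000000 / 8.843e+05 ≈ 2.2617
Gain = 20 log₁₀(2.2617) ≈ 7.09 dB
∠L = 0.00° − 173.03° = -173.03°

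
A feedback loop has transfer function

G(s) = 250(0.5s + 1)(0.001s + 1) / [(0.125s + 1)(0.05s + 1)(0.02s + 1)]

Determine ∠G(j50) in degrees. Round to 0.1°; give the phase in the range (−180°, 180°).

-103.5°

At ω = 50 rad/s:
zero (1 + j50·0.5) = 1 + j25 → |·| ≈ 25.02, ∠ ≈ 87.71°
zero (1 + j50·0.001) = 1 + j0.05 → |·| ≈ 1.0012, ∠ ≈ 2.86°
pole (1 + j50·0.125) = 1 + j6.25 → |·| ≈ 6.3295, ∠ ≈ 80.91°
pole (1 + j50·0.05) = 1 + j2.5 → |·| ≈ 2.6926, ∠ ≈ 68.20°
pole (1 + j50·0.02) = 1 + j1 → |·| ≈ 1.4142, ∠ ≈ 45.00°
∠G = (87.71° + 2.86°) − (80.91° + 68.20° + 45.00°) = -103.54°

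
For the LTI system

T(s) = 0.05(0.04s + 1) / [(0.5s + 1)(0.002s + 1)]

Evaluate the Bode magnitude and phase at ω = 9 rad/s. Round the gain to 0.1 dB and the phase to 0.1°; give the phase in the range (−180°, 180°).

-38.8 dB, -58.7°

At ω = 9 rad/s:
zero (1 + j9·0.04) = 1 + j0.36 → |·| ≈ 1.0628, ∠ ≈ 19.80°
pole (1 + j9·0.5) = 1 + j4.5 → |·| ≈ 4.6098, ∠ ≈ 77.47°
pole (1 + j9·0.002) = 1 + j0.018 → |·| ≈ 1.0002, ∠ ≈ 1.03°
|T| = 0.05 · 1.0628 / (4.6098 · 1.0002) ≈ 0.011525
Gain = 20 log₁₀(0.011525) ≈ -38.77 dB
∠T = (19.80°) − (77.47° + 1.03°) = -58.70°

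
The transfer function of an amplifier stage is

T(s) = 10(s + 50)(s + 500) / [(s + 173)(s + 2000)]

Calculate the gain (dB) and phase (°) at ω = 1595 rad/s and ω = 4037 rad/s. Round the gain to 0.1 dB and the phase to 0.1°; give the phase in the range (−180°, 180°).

ω = 1595: 16.3 dB, 38.4°; ω = 4037: 19.1 dB, 21.0°

At s = jω = j1595:
zero (s+50): 50 + j1595 → |·| = √(50²+1595²) = √2546525 ≈ 1595.8, ∠ = arctan(1595/50) ≈ 88.20°
zero (s+500): 500 + j1595 → |·| = √(500²+1595²) = √2794025 ≈ 1671.5, ∠ = arctan(1595/500) ≈ 72.59°
pole (s+173): 173 + j1595 → |·| = √(173²+1595²) = √2573954 ≈ 1604.4, ∠ = arctan(1595/173) ≈ 83.81°
pole (s+2000): 2000 + j1595 → |·| = √(2000²+1595²) = √6544025 ≈ 2558.1, ∠ = arctan(1595/2000) ≈ 38.57°
|T| = 10 · 2.6674e+06 / 4.1042e+06 ≈ 6.4992
Gain = 20 log₁₀(6.4992) ≈ 16.26 dB
∠T = 160.79° − 122.38° = 38.41°

At s = jω = j4037:
zero (s+50): 50 + j4037 → |·| = √(50²+4037²) = √16299869 ≈ 4037.3, ∠ = arctan(4037/50) ≈ 89.29°
zero (s+500): 500 + j4037 → |·| = √(500²+4037²) = √16547369 ≈ 4067.8, ∠ = arctan(4037/500) ≈ 82.94°
pole (s+173): 173 + j4037 → |·| = √(173²+4037²) = √16327298 ≈ 4040.7, ∠ = arctan(4037/173) ≈ 87.55°
pole (s+2000): 2000 + j4037 → |·| = √(2000²+4037²) = √20297369 ≈ 4505.3, ∠ = arctan(4037/2000) ≈ 63.65°
|T| = 10 · 1.6423e+07 / 1.8205e+07 ≈ 9.0211
Gain = 20 log₁₀(9.0211) ≈ 19.11 dB
∠T = 172.23° − 151.20° = 21.03°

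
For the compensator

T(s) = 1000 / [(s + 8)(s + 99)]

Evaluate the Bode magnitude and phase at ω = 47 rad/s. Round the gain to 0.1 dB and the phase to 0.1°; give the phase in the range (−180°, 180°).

-14.4 dB, -105.7°

At s = jω = j47:
pole (s+8): 8 + j47 → |·| = √(8²+47²) = √2273 ≈ 47.676, ∠ = arctan(47/8) ≈ 80.34°
pole (s+99): 99 + j47 → |·| = √(99²+47²) = √12010 ≈ 109.59, ∠ = arctan(47/99) ≈ 25.40°
|T| = 1000 / 5224.8 ≈ 0.19139
Gain = 20 log₁₀(0.19139) ≈ -14.36 dB
∠T = 0.00° − 105.74° = -105.74°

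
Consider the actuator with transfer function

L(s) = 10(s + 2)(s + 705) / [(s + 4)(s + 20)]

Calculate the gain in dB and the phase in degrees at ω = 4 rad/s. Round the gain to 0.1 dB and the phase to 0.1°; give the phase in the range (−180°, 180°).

At s = jω = j4:
zero (s+2): 2 + j4 → |·| = √(2²+4²) = √20 ≈ 4.4721, ∠ = arctan(4/2) ≈ 63.43°
zero (s+705): 705 + j4 → |·| = √(705²+4²) = √497041 ≈ 705.01, ∠ = arctan(4/705) ≈ 0.33°
pole (s+4): 4 + j4 → |·| = √(4²+4²) = √32 ≈ 5.6569, ∠ = arctan(4/4) ≈ 45.00°
pole (s+20): 20 + j4 → |·| = √(20²+4²) = √416 ≈ 20.396, ∠ = arctan(4/20) ≈ 11.31°
|L| = 10 · 3152.9 / 115.38 ≈ 273.26
Gain = 20 log₁₀(273.26) ≈ 48.73 dB
∠L = 63.76° − 56.31° = 7.45°

48.7 dB, 7.5°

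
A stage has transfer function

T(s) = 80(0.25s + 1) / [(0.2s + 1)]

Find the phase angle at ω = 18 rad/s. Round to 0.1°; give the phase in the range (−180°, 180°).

At ω = 18 rad/s:
zero (1 + j18·0.25) = 1 + j4.5 → |·| ≈ 4.6098, ∠ ≈ 77.47°
pole (1 + j18·0.2) = 1 + j3.6 → |·| ≈ 3.7363, ∠ ≈ 74.48°
∠T = (77.47°) − (74.48°) = 2.99°

3.0°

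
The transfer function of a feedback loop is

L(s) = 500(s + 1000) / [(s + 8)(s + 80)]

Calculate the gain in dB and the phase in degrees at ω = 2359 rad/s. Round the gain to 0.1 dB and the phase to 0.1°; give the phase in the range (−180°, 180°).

-12.8 dB, -110.8°

At s = jω = j2359:
zero (s+1000): 1000 + j2359 → |·| = √(1000²+2359²) = √6564881 ≈ 2562.2, ∠ = arctan(2359/1000) ≈ 67.03°
pole (s+8): 8 + j2359 → |·| = √(8²+2359²) = √5564945 ≈ 2359, ∠ = arctan(2359/8) ≈ 89.81°
pole (s+80): 80 + j2359 → |·| = √(80²+2359²) = √5571281 ≈ 2360.4, ∠ = arctan(2359/80) ≈ 88.06°
|L| = 500 · 2562.2 / 5.5682e+06 ≈ 0.23007
Gain = 20 log₁₀(0.23007) ≈ -12.76 dB
∠L = 67.03° − 177.87° = -110.84°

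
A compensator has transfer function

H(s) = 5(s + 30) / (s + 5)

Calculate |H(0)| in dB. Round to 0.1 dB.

29.5 dB

H(0) = 5·30 / (5) = 30
20 log₁₀(30) ≈ 29.54 dB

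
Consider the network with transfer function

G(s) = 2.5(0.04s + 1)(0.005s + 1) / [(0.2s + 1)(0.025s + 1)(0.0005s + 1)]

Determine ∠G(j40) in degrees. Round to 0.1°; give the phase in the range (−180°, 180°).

-59.7°

At ω = 40 rad/s:
zero (1 + j40·0.04) = 1 + j1.6 → |·| ≈ 1.8868, ∠ ≈ 57.99°
zero (1 + j40·0.005) = 1 + j0.2 → |·| ≈ 1.0198, ∠ ≈ 11.31°
pole (1 + j40·0.2) = 1 + j8 → |·| ≈ 8.0623, ∠ ≈ 82.87°
pole (1 + j40·0.025) = 1 + j1 → |·| ≈ 1.4142, ∠ ≈ 45.00°
pole (1 + j40·0.0005) = 1 + j0.02 → |·| ≈ 1.0002, ∠ ≈ 1.15°
∠G = (57.99° + 11.31°) − (82.87° + 45.00° + 1.15°) = -59.72°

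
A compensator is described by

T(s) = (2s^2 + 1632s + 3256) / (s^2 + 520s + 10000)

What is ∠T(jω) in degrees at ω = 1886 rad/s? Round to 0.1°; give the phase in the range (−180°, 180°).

Substitute s = j1886:
Numerator: 2(j1886)^2 + 1632(j1886) + 3256 = -7110736 + j3077952
Denominator: (j1886)^2 + 520(j1886) + 10000 = -3546996 + j980720
|N| = √(7110736² + 3077952²) ≈ 7.7483e+06, ∠N ≈ 156.59°
|D| = √(3546996² + 980720²) ≈ 3.6801e+06, ∠D ≈ 164.54°
∠T = 156.59° − 164.54° = -7.95°

-8.0°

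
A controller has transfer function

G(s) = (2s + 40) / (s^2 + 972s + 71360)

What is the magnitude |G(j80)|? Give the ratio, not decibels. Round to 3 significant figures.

Substitute s = j80:
Numerator: 2(j80) + 40 = 40 + j160
Denominator: (j80)^2 + 972(j80) + 71360 = 64960 + j77760
|N| = √(40² + 160²) ≈ 164.92, ∠N ≈ 75.96°
|D| = √(64960² + 77760²) ≈ 1.0132e+05, ∠D ≈ 50.12°
|G| = 164.92 / 1.0132e+05 ≈ 0.0016277

0.00163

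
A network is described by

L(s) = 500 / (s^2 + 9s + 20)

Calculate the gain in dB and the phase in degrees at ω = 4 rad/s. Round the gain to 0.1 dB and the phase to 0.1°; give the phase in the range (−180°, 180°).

22.8 dB, -83.7°

Substitute s = j4:
Numerator: 500 = 500 + j0
Denominator: (j4)^2 + 9(j4) + 20 = 4 + j36
|N| = √(500² + 0²) ≈ 500, ∠N ≈ 0.00°
|D| = √(4² + 36²) ≈ 36.222, ∠D ≈ 83.66°
|L| = 500 / 36.222 ≈ 13.804
Gain = 20 log₁₀(13.804) ≈ 22.80 dB
∠L = 0.00° − 83.66° = -83.66°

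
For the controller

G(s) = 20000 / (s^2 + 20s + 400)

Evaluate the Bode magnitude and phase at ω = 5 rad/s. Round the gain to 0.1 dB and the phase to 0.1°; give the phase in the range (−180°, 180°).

At s = jω = j5:
quadratic: (j5)² + 20·j5 + 400 = 375 + j100 → |·| ≈ 388.1, ∠ ≈ 14.93°
|G| = 20000 / 388.1 ≈ 51.533
Gain = 20 log₁₀(51.533) ≈ 34.24 dB
∠G = 0.00° − 14.93° = -14.93°

34.2 dB, -14.9°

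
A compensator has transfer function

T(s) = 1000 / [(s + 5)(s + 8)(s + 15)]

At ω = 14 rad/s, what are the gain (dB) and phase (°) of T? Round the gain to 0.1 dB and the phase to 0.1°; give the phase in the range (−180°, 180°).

-13.8 dB, -173.6°

At s = jω = j14:
pole (s+5): 5 + j14 → |·| = √(5²+14²) = √221 ≈ 14.866, ∠ = arctan(14/5) ≈ 70.35°
pole (s+8): 8 + j14 → |·| = √(8²+14²) = √260 ≈ 16.125, ∠ = arctan(14/8) ≈ 60.26°
pole (s+15): 15 + j14 → |·| = √(15²+14²) = √421 ≈ 20.518, ∠ = arctan(14/15) ≈ 43.03°
|T| = 1000 / 4918.5 ≈ 0.20331
Gain = 20 log₁₀(0.20331) ≈ -13.84 dB
∠T = 0.00° − 173.64° = -173.64°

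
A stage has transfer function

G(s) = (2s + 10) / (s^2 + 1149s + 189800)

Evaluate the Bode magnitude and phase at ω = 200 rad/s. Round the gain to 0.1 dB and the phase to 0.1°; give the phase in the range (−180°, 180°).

-56.7 dB, 31.7°

Substitute s = j200:
Numerator: 2(j200) + 10 = 10 + j400
Denominator: (j200)^2 + 1149(j200) + 189800 = 149800 + j229800
|N| = √(10² + 400²) ≈ 400.12, ∠N ≈ 88.57°
|D| = √(149800² + 229800²) ≈ 2.7431e+05, ∠D ≈ 56.90°
|G| = 400.12 / 2.7431e+05 ≈ 0.0014586
Gain = 20 log₁₀(0.0014586) ≈ -56.72 dB
∠G = 88.57° − 56.90° = 31.67°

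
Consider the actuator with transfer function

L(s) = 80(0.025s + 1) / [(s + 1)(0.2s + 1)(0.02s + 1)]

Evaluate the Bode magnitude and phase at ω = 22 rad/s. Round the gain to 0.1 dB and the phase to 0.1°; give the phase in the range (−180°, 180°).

-1.5 dB, -159.5°

At ω = 22 rad/s:
zero (1 + j22·0.025) = 1 + j0.55 → |·| ≈ 1.1413, ∠ ≈ 28.81°
pole (1 + j22·1) = 1 + j22 → |·| ≈ 22.023, ∠ ≈ 87.40°
pole (1 + j22·0.2) = 1 + j4.4 → |·| ≈ 4.5122, ∠ ≈ 77.20°
pole (1 + j22·0.02) = 1 + j0.44 → |·| ≈ 1.0925, ∠ ≈ 23.75°
|L| = 80 · 1.1413 / (22.023 · 4.5122 · 1.0925) ≈ 0.84101
Gain = 20 log₁₀(0.84101) ≈ -1.50 dB
∠L = (28.81°) − (87.40° + 77.20° + 23.75°) = -159.54°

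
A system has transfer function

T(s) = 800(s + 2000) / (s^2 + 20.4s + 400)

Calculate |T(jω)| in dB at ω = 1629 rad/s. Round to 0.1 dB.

At s = jω = j1629:
zero (s+2000): 2000 + j1629 → |·| = √(2000²+1629²) = √6653641 ≈ 2579.5, ∠ = arctan(1629/2000) ≈ 39.16°
quadratic: (j1629)² + 20.4·j1629 + 400 = -2653241 + j33231.6 → |·| ≈ 2.6534e+06, ∠ ≈ 179.28°
|T| = 800 · 2579.5 / 2.6534e+06 ≈ 0.77772
Gain = 20 log₁₀(0.77772) ≈ -2.18 dB

-2.2 dB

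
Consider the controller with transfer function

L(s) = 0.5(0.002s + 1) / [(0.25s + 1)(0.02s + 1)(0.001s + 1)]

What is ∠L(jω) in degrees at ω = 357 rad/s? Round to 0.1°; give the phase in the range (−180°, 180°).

At ω = 357 rad/s:
zero (1 + j357·0.002) = 1 + j0.714 → |·| ≈ 1.2287, ∠ ≈ 35.53°
pole (1 + j357·0.25) = 1 + j89.25 → |·| ≈ 89.256, ∠ ≈ 89.36°
pole (1 + j357·0.02) = 1 + j7.14 → |·| ≈ 7.2097, ∠ ≈ 82.03°
pole (1 + j357·0.001) = 1 + j0.357 → |·| ≈ 1.0618, ∠ ≈ 19.65°
∠L = (35.53°) − (89.36° + 82.03° + 19.65°) = -155.51°

-155.5°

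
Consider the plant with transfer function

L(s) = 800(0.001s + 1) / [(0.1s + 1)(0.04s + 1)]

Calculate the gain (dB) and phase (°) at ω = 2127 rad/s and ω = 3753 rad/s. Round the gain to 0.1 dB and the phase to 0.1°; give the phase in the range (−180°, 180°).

At ω = 2127 rad/s:
zero (1 + j2127·0.001) = 1 + j2.127 → |·| ≈ 2.3503, ∠ ≈ 64.82°
pole (1 + j2127·0.1) = 1 + j212.7 → |·| ≈ 212.7, ∠ ≈ 89.73°
pole (1 + j2127·0.04) = 1 + j85.08 → |·| ≈ 85.086, ∠ ≈ 89.33°
|L| = 800 · 2.3503 / (212.7 · 85.086) ≈ 0.10389
Gain = 20 log₁₀(0.10389) ≈ -19.67 dB
∠L = (64.82°) − (89.73° + 89.33°) = -114.24°

At ω = 3753 rad/s:
zero (1 + j3753·0.001) = 1 + j3.753 → |·| ≈ 3.8839, ∠ ≈ 75.08°
pole (1 + j3753·0.1) = 1 + j375.3 → |·| ≈ 375.3, ∠ ≈ 89.85°
pole (1 + j3753·0.04) = 1 + j150.12 → |·| ≈ 150.12, ∠ ≈ 89.62°
|L| = 800 · 3.8839 / (375.3 · 150.12) ≈ 0.055149
Gain = 20 log₁₀(0.055149) ≈ -25.17 dB
∠L = (75.08°) − (89.85° + 89.62°) = -104.39°

ω = 2127: -19.7 dB, -114.2°; ω = 3753: -25.2 dB, -104.4°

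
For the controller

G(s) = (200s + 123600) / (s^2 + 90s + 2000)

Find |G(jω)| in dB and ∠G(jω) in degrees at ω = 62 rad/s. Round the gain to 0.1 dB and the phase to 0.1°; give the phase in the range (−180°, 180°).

26.5 dB, -102.6°

Substitute s = j62:
Numerator: 200(j62) + 123600 = 123600 + j12400
Denominator: (j62)^2 + 90(j62) + 2000 = -1844 + j5580
|N| = √(123600² + 12400²) ≈ 1.2422e+05, ∠N ≈ 5.73°
|D| = √(1844² + 5580²) ≈ 5876.8, ∠D ≈ 108.29°
|G| = 1.2422e+05 / 5876.8 ≈ 21.137
Gain = 20 log₁₀(21.137) ≈ 26.50 dB
∠G = 5.73° − 108.29° = -102.56°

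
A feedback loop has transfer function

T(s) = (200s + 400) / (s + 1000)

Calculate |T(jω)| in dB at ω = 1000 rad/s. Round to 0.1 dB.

Substitute s = j1000:
Numerator: 200(j1000) + 400 = 400 + j200000
Denominator: (j1000) + 1000 = 1000 + j1000
|N| = √(400² + 200000²) ≈ 2e+05, ∠N ≈ 89.89°
|D| = √(1000² + 1000²) ≈ 1414.2, ∠D ≈ 45.00°
|T| = 2e+05 / 1414.2 ≈ 141.42
Gain = 20 log₁₀(141.42) ≈ 43.01 dB

43.0 dB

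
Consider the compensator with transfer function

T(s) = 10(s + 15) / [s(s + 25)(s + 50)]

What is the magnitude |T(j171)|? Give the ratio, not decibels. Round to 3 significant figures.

0.000326

At s = jω = j171:
zero (s+15): 15 + j171 → |·| = √(15²+171²) = √29466 ≈ 171.66, ∠ = arctan(171/15) ≈ 84.99°
pole (s+25): 25 + j171 → |·| = √(25²+171²) = √29866 ≈ 172.82, ∠ = arctan(171/25) ≈ 81.68°
pole (s+50): 50 + j171 → |·| = √(50²+171²) = √31741 ≈ 178.16, ∠ = arctan(171/50) ≈ 73.70°
pole at origin: |s| = 171, ∠ = 90.00° (in denominator)
|T| = 10 · 171.66 / 5.265e+06 ≈ 0.00032604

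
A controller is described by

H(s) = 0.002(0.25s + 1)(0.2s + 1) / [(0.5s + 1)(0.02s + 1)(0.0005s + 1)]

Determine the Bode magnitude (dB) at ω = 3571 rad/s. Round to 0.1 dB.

-46.2 dB

At ω = 3571 rad/s:
zero (1 + j3571·0.25) = 1 + j892.75 → |·| ≈ 892.75, ∠ ≈ 89.94°
zero (1 + j3571·0.2) = 1 + j714.2 → |·| ≈ 714.2, ∠ ≈ 89.92°
pole (1 + j3571·0.5) = 1 + j1785.5 → |·| ≈ 1785.5, ∠ ≈ 89.97°
pole (1 + j3571·0.02) = 1 + j71.42 → |·| ≈ 71.427, ∠ ≈ 89.20°
pole (1 + j3571·0.0005) = 1 + j1.7855 → |·| ≈ 2.0465, ∠ ≈ 60.75°
|H| = 0.002 · 892.75 · 714.2 / (1785.5 · 71.427 · 2.0465) ≈ 0.0048859
Gain = 20 log₁₀(0.0048859) ≈ -46.22 dB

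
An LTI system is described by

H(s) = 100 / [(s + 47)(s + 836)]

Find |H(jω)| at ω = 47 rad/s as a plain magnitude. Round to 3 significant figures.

At s = jω = j47:
pole (s+47): 47 + j47 → |·| = √(47²+47²) = √4418 ≈ 66.468, ∠ = arctan(47/47) ≈ 45.00°
pole (s+836): 836 + j47 → |·| = √(836²+47²) = √701105 ≈ 837.32, ∠ = arctan(47/836) ≈ 3.22°
|H| = 100 / 55655 ≈ 0.0017968

0.00180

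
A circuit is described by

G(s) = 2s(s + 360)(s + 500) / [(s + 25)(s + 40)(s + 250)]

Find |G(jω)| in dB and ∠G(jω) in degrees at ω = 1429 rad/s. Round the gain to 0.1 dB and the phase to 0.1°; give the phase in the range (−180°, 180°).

At s = jω = j1429:
zero (s+360): 360 + j1429 → |·| = √(360²+1429²) = √2171641 ≈ 1473.6, ∠ = arctan(1429/360) ≈ 75.86°
zero (s+500): 500 + j1429 → |·| = √(500²+1429²) = √2292041 ≈ 1513.9, ∠ = arctan(1429/500) ≈ 70.72°
zero at origin: s = j1429 → |·| = 1429, ∠ = 90.00°
pole (s+25): 25 + j1429 → |·| = √(25²+1429²) = √2042666 ≈ 1429.2, ∠ = arctan(1429/25) ≈ 89.00°
pole (s+40): 40 + j1429 → |·| = √(40²+1429²) = √2043641 ≈ 1429.6, ∠ = arctan(1429/40) ≈ 88.40°
pole (s+250): 250 + j1429 → |·| = √(250²+1429²) = √2104541 ≈ 1450.7, ∠ = arctan(1429/250) ≈ 80.08°
|G| = 2 · 3.1879e+09 / 2.964e+09 ≈ 2.1511
Gain = 20 log₁₀(2.1511) ≈ 6.65 dB
∠G = 236.58° − 257.48° = -20.90°

6.7 dB, -20.9°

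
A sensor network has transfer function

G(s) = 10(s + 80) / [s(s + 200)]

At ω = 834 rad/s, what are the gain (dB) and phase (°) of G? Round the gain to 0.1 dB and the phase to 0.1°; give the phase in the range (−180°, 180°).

-38.6 dB, -82.0°

At s = jω = j834:
zero (s+80): 80 + j834 → |·| = √(80²+834²) = √701956 ≈ 837.83, ∠ = arctan(834/80) ≈ 84.52°
pole (s+200): 200 + j834 → |·| = √(200²+834²) = √735556 ≈ 857.65, ∠ = arctan(834/200) ≈ 76.51°
pole at origin: |s| = 834, ∠ = 90.00° (in denominator)
|G| = 10 · 837.83 / 7.1528e+05 ≈ 0.011713
Gain = 20 log₁₀(0.011713) ≈ -38.63 dB
∠G = 84.52° − 166.51° = -81.99°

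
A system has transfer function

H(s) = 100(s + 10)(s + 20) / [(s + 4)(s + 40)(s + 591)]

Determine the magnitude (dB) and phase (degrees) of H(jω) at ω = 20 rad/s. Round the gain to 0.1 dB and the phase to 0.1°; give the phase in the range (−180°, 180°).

-18.6 dB, 1.2°

At s = jω = j20:
zero (s+10): 10 + j20 → |·| = √(10²+20²) = √500 ≈ 22.361, ∠ = arctan(20/10) ≈ 63.43°
zero (s+20): 20 + j20 → |·| = √(20²+20²) = √800 ≈ 28.284, ∠ = arctan(20/20) ≈ 45.00°
pole (s+4): 4 + j20 → |·| = √(4²+20²) = √416 ≈ 20.396, ∠ = arctan(20/4) ≈ 78.69°
pole (s+40): 40 + j20 → |·| = √(40²+20²) = √2000 ≈ 44.721, ∠ = arctan(20/40) ≈ 26.57°
pole (s+591): 591 + j20 → |·| = √(591²+20²) = √349681 ≈ 591.34, ∠ = arctan(20/591) ≈ 1.94°
|H| = 100 · 632.46 / 5.3938e+05 ≈ 0.11726
Gain = 20 log₁₀(0.11726) ≈ -18.62 dB
∠H = 108.43° − 107.20° = 1.23°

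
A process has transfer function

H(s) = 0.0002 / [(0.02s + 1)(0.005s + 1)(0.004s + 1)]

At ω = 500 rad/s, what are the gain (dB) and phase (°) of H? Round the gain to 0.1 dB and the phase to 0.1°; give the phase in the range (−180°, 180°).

At ω = 500 rad/s:
pole (1 + j500·0.02) = 1 + j10 → |·| ≈ 10.05, ∠ ≈ 84.29°
pole (1 + j500·0.005) = 1 + j2.5 → |·| ≈ 2.6926, ∠ ≈ 68.20°
pole (1 + j500·0.004) = 1 + j2 → |·| ≈ 2.2361, ∠ ≈ 63.43°
|H| = 0.0002 · 1 / (10.05 · 2.6926 · 2.2361) ≈ 3.3052e-06
Gain = 20 log₁₀(3.3052e-06) ≈ -109.62 dB
∠H = (0°) − (84.29° + 68.20° + 63.43°) = -215.92° ≡ 144.08° (principal value)

-109.6 dB, 144.1°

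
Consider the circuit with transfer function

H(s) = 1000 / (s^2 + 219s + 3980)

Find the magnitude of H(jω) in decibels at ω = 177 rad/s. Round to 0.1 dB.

-33.5 dB

Substitute s = j177:
Numerator: 1000 = 1000 + j0
Denominator: (j177)^2 + 219(j177) + 3980 = -27349 + j38763
|N| = √(1000² + 0²) ≈ 1000, ∠N ≈ 0.00°
|D| = √(27349² + 38763²) ≈ 47440, ∠D ≈ 125.20°
|H| = 1000 / 47440 ≈ 0.021079
Gain = 20 log₁₀(0.021079) ≈ -33.52 dB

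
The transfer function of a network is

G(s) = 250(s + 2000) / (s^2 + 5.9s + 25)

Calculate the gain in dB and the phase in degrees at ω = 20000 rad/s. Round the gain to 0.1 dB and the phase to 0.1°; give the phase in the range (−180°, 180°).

-38.0 dB, -95.7°

At s = jω = j20000:
zero (s+2000): 2000 + j20000 → |·| = √(2000²+20000²) = √404000000 ≈ 20100, ∠ = arctan(20000/2000) ≈ 84.29°
quadratic: (j20000)² + 5.9·j20000 + 25 = -399999975 + j118000 → |·| ≈ 4e+08, ∠ ≈ 179.98°
|G| = 250 · 20100 / 4e+08 ≈ 0.012563
Gain = 20 log₁₀(0.012563) ≈ -38.02 dB
∠G = 84.29° − 179.98° = -95.69°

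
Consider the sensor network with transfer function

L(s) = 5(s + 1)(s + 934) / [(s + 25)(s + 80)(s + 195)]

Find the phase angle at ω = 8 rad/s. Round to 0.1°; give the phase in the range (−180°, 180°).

At s = jω = j8:
zero (s+1): 1 + j8 → |·| = √(1²+8²) = √65 ≈ 8.0623, ∠ = arctan(8/1) ≈ 82.87°
zero (s+934): 934 + j8 → |·| = √(934²+8²) = √872420 ≈ 934.03, ∠ = arctan(8/934) ≈ 0.49°
pole (s+25): 25 + j8 → |·| = √(25²+8²) = √689 ≈ 26.249, ∠ = arctan(8/25) ≈ 17.74°
pole (s+80): 80 + j8 → |·| = √(80²+8²) = √6464 ≈ 80.399, ∠ = arctan(8/80) ≈ 5.71°
pole (s+195): 195 + j8 → |·| = √(195²+8²) = √38089 ≈ 195.16, ∠ = arctan(8/195) ≈ 2.35°
∠L = 83.36° − 25.80° = 57.56°

57.6°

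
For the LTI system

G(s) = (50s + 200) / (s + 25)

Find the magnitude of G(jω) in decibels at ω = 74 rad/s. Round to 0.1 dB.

Substitute s = j74:
Numerator: 50(j74) + 200 = 200 + j3700
Denominator: (j74) + 25 = 25 + j74
|N| = √(200² + 3700²) ≈ 3705.4, ∠N ≈ 86.91°
|D| = √(25² + 74²) ≈ 78.109, ∠D ≈ 71.33°
|G| = 3705.4 / 78.109 ≈ 47.439
Gain = 20 log₁₀(47.439) ≈ 33.52 dB

33.5 dB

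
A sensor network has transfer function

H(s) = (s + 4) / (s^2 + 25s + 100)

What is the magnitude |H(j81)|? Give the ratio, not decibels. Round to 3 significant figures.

0.0120

Substitute s = j81:
Numerator: (j81) + 4 = 4 + j81
Denominator: (j81)^2 + 25(j81) + 100 = -6461 + j2025
|N| = √(4² + 81²) ≈ 81.099, ∠N ≈ 87.17°
|D| = √(6461² + 2025²) ≈ 6770.9, ∠D ≈ 162.60°
|H| = 81.099 / 6770.9 ≈ 0.011978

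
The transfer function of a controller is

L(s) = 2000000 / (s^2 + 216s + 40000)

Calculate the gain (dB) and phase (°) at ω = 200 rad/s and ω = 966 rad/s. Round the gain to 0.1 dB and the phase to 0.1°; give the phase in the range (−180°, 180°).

At s = jω = j200:
quadratic: (j200)² + 216·j200 + 40000 = 0 + j43200 → |·| ≈ 43200, ∠ ≈ 90.00°
|L| = 2000000 / 43200 ≈ 46.296
Gain = 20 log₁₀(46.296) ≈ 33.31 dB
∠L = 0.00° − 90.00° = -90.00°

At s = jω = j966:
quadratic: (j966)² + 216·j966 + 40000 = -893156 + j208656 → |·| ≈ 9.172e+05, ∠ ≈ 166.85°
|L| = 2000000 / 9.172e+05 ≈ 2.1805
Gain = 20 log₁₀(2.1805) ≈ 6.77 dB
∠L = 0.00° − 166.85° = -166.85°

ω = 200: 33.3 dB, -90.0°; ω = 966: 6.8 dB, -166.9°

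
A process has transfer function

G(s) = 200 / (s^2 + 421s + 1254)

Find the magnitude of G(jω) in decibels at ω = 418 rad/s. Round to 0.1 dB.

Substitute s = j418:
Numerator: 200 = 200 + j0
Denominator: (j418)^2 + 421(j418) + 1254 = -173470 + j175978
|N| = √(200² + 0²) ≈ 200, ∠N ≈ 0.00°
|D| = √(173470² + 175978²) ≈ 2.471e+05, ∠D ≈ 134.59°
|G| = 200 / 2.471e+05 ≈ 0.00080939
Gain = 20 log₁₀(0.00080939) ≈ -61.84 dB

-61.8 dB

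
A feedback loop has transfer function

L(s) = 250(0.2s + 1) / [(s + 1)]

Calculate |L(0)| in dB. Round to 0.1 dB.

L(0) = 250 · 1 / 1 = 250
20 log₁₀(250) ≈ 47.96 dB

48.0 dB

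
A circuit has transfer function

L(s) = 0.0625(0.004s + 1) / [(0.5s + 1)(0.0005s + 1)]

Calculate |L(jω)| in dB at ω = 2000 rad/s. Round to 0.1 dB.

-69.0 dB

At ω = 2000 rad/s:
zero (1 + j2000·0.004) = 1 + j8 → |·| ≈ 8.0623, ∠ ≈ 82.87°
pole (1 + j2000·0.5) = 1 + j1000 → |·| ≈ 1000, ∠ ≈ 89.94°
pole (1 + j2000·0.0005) = 1 + j1 → |·| ≈ 1.4142, ∠ ≈ 45.00°
|L| = 0.0625 · 8.0623 / (1000 · 1.4142) ≈ 0.00035631
Gain = 20 log₁₀(0.00035631) ≈ -68.96 dB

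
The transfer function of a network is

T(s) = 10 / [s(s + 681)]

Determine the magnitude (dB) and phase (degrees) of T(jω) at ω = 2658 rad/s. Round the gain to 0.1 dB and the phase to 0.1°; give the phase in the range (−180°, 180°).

-117.3 dB, -165.6°

At s = jω = j2658:
pole (s+681): 681 + j2658 → |·| = √(681²+2658²) = √7528725 ≈ 2743.9, ∠ = arctan(2658/681) ≈ 75.63°
pole at origin: |s| = 2658, ∠ = 90.00° (in denominator)
|T| = 10 / 7.2933e+06 ≈ 1.3711e-06
Gain = 20 log₁₀(1.3711e-06) ≈ -117.26 dB
∠T = 0.00° − 165.63° = -165.63°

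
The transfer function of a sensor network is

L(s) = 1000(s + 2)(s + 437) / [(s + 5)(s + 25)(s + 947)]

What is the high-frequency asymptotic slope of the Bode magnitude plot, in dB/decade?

-20 dB/decade

Each pole contributes −20 dB/decade at high frequency; each zero contributes +20 dB/decade.
Net: 2 zero(s) − 3 pole(s) → -20 dB/decade.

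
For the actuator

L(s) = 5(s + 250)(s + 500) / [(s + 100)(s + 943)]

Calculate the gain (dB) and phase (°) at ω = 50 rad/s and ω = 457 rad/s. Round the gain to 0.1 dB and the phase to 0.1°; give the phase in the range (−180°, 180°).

ω = 50: 15.7 dB, -12.6°; ω = 457: 11.1 dB, 0.2°

At s = jω = j50:
zero (s+250): 250 + j50 → |·| = √(250²+50²) = √65000 ≈ 254.95, ∠ = arctan(50/250) ≈ 11.31°
zero (s+500): 500 + j50 → |·| = √(500²+50²) = √252500 ≈ 502.49, ∠ = arctan(50/500) ≈ 5.71°
pole (s+100): 100 + j50 → |·| = √(100²+50²) = √12500 ≈ 111.8, ∠ = arctan(50/100) ≈ 26.57°
pole (s+943): 943 + j50 → |·| = √(943²+50²) = √891749 ≈ 944.32, ∠ = arctan(50/943) ≈ 3.04°
|L| = 5 · 1.2811e+05 / 1.0557e+05 ≈ 6.0675
Gain = 20 log₁₀(6.0675) ≈ 15.66 dB
∠L = 17.02° − 29.61° = -12.59°

At s = jω = j457:
zero (s+250): 250 + j457 → |·| = √(250²+457²) = √271349 ≈ 520.91, ∠ = arctan(457/250) ≈ 61.32°
zero (s+500): 500 + j457 → |·| = √(500²+457²) = √458849 ≈ 677.38, ∠ = arctan(457/500) ≈ 42.43°
pole (s+100): 100 + j457 → |·| = √(100²+457²) = √218849 ≈ 467.81, ∠ = arctan(457/100) ≈ 77.66°
pole (s+943): 943 + j457 → |·| = √(943²+457²) = √1098098 ≈ 1047.9, ∠ = arctan(457/943) ≈ 25.86°
|L| = 5 · 3.5285e+05 / 4.9022e+05 ≈ 3.5989
Gain = 20 log₁₀(3.5989) ≈ 11.12 dB
∠L = 103.75° − 103.52° = 0.23°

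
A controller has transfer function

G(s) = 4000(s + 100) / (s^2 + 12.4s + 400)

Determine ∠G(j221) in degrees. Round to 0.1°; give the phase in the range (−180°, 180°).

At s = jω = j221:
zero (s+100): 100 + j221 → |·| = √(100²+221²) = √58841 ≈ 242.57, ∠ = arctan(221/100) ≈ 65.65°
quadratic: (j221)² + 12.4·j221 + 400 = -48441 + j2740.4 → |·| ≈ 48518, ∠ ≈ 176.76°
∠G = 65.65° − 176.76° = -111.11°

-111.1°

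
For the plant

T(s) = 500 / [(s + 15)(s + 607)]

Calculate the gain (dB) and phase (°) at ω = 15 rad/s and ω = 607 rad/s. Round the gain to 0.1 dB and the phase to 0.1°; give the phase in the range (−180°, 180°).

ω = 15: -28.2 dB, -46.4°; ω = 607: -60.4 dB, -133.6°

At s = jω = j15:
pole (s+15): 15 + j15 → |·| = √(15²+15²) = √450 ≈ 21.213, ∠ = arctan(15/15) ≈ 45.00°
pole (s+607): 607 + j15 → |·| = √(607²+15²) = √368674 ≈ 607.19, ∠ = arctan(15/607) ≈ 1.42°
|T| = 500 / 12880 ≈ 0.03882
Gain = 20 log₁₀(0.03882) ≈ -28.22 dB
∠T = 0.00° − 46.42° = -46.42°

At s = jω = j607:
pole (s+15): 15 + j607 → |·| = √(15²+607²) = √368674 ≈ 607.19, ∠ = arctan(607/15) ≈ 88.58°
pole (s+607): 607 + j607 → |·| = √(607²+607²) = √736898 ≈ 858.43, ∠ = arctan(607/607) ≈ 45.00°
|T| = 500 / 5.2123e+05 ≈ 0.00095927
Gain = 20 log₁₀(0.00095927) ≈ -60.36 dB
∠T = 0.00° − 133.58° = -133.58°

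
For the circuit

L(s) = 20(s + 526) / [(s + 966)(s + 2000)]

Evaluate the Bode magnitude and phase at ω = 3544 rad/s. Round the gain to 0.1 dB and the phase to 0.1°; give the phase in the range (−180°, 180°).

-46.4 dB, -53.8°

At s = jω = j3544:
zero (s+526): 526 + j3544 → |·| = √(526²+3544²) = √12836612 ≈ 3582.8, ∠ = arctan(3544/526) ≈ 81.56°
pole (s+966): 966 + j3544 → |·| = √(966²+3544²) = √13493092 ≈ 3673.3, ∠ = arctan(3544/966) ≈ 74.75°
pole (s+2000): 2000 + j3544 → |·| = √(2000²+3544²) = √16559936 ≈ 4069.4, ∠ = arctan(3544/2000) ≈ 60.56°
|L| = 20 · 3582.8 / 1.4948e+07 ≈ 0.0047937
Gain = 20 log₁₀(0.0047937) ≈ -46.39 dB
∠L = 81.56° − 135.31° = -53.75°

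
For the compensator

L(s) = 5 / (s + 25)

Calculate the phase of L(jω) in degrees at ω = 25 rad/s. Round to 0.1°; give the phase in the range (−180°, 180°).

Substitute s = j25:
Numerator: 5 = 5 + j0
Denominator: (j25) + 25 = 25 + j25
|N| = √(5² + 0²) ≈ 5, ∠N ≈ 0.00°
|D| = √(25² + 25²) ≈ 35.355, ∠D ≈ 45.00°
∠L = 0.00° − 45.00° = -45.00°

-45.0°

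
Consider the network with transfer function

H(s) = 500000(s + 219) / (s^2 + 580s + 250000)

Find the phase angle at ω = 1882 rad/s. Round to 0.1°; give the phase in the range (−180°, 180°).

At s = jω = j1882:
zero (s+219): 219 + j1882 → |·| = √(219²+1882²) = √3589885 ≈ 1894.7, ∠ = arctan(1882/219) ≈ 83.36°
quadratic: (j1882)² + 580·j1882 + 250000 = -3291924 + j1091560 → |·| ≈ 3.4682e+06, ∠ ≈ 161.66°
∠H = 83.36° − 161.66° = -78.30°

-78.3°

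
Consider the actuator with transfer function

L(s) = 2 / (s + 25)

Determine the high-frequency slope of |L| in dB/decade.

Each pole contributes −20 dB/decade at high frequency; each zero contributes +20 dB/decade.
Net: 0 zero(s) − 1 pole(s) → -20 dB/decade.

-20 dB/decade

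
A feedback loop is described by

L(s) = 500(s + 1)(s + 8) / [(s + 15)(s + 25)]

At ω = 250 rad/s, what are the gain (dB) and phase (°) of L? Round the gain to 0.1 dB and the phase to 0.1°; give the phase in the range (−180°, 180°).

53.9 dB, 7.1°

At s = jω = j250:
zero (s+1): 1 + j250 → |·| = √(1²+250²) = √62501 ≈ 250, ∠ = arctan(250/1) ≈ 89.77°
zero (s+8): 8 + j250 → |·| = √(8²+250²) = √62564 ≈ 250.13, ∠ = arctan(250/8) ≈ 88.17°
pole (s+15): 15 + j250 → |·| = √(15²+250²) = √62725 ≈ 250.45, ∠ = arctan(250/15) ≈ 86.57°
pole (s+25): 25 + j250 → |·| = √(25²+250²) = √63125 ≈ 251.25, ∠ = arctan(250/25) ≈ 84.29°
|L| = 500 · 62532 / 62926 ≈ 496.87
Gain = 20 log₁₀(496.87) ≈ 53.92 dB
∠L = 177.94° − 170.86° = 7.08°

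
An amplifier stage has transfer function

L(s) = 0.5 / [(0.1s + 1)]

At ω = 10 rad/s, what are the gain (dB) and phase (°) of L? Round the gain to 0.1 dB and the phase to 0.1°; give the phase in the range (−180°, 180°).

At ω = 10 rad/s:
pole (1 + j10·0.1) = 1 + j1 → |·| ≈ 1.4142, ∠ ≈ 45.00°
|L| = 0.5 · 1 / (1.4142) ≈ 0.35356
Gain = 20 log₁₀(0.35356) ≈ -9.03 dB
∠L = (0°) − (45.00°) = -45.00°

-9.0 dB, -45.0°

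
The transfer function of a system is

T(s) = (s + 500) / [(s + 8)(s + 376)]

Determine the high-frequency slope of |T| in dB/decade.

-20 dB/decade

Each pole contributes −20 dB/decade at high frequency; each zero contributes +20 dB/decade.
Net: 1 zero(s) − 2 pole(s) → -20 dB/decade.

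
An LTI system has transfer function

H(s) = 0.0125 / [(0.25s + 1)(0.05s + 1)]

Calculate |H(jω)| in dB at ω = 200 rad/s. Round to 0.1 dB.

At ω = 200 rad/s:
pole (1 + j200·0.25) = 1 + j50 → |·| ≈ 50.01, ∠ ≈ 88.85°
pole (1 + j200·0.05) = 1 + j10 → |·| ≈ 10.05, ∠ ≈ 84.29°
|H| = 0.0125 · 1 / (50.01 · 10.05) ≈ 2.4871e-05
Gain = 20 log₁₀(2.4871e-05) ≈ -92.09 dB

-92.1 dB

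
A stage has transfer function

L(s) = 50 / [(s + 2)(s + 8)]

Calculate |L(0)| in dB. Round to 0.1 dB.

9.9 dB

L(0) = 50 / (2·8) = 3.125
20 log₁₀(3.125) ≈ 9.90 dB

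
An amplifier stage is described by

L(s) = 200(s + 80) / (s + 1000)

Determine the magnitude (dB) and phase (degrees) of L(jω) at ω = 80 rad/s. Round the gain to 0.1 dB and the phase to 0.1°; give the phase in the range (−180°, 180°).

27.1 dB, 40.4°

At s = jω = j80:
zero (s+80): 80 + j80 → |·| = √(80²+80²) = √12800 ≈ 113.14, ∠ = arctan(80/80) ≈ 45.00°
pole (s+1000): 1000 + j80 → |·| = √(1000²+80²) = √1006400 ≈ 1003.2, ∠ = arctan(80/1000) ≈ 4.57°
|L| = 200 · 113.14 / 1003.2 ≈ 22.556
Gain = 20 log₁₀(22.556) ≈ 27.07 dB
∠L = 45.00° − 4.57° = 40.43°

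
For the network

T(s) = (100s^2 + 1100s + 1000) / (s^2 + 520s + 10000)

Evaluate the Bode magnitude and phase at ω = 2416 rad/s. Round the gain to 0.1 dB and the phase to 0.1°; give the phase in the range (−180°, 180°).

Substitute s = j2416:
Numerator: 100(j2416)^2 + 1100(j2416) + 1000 = -583704600 + j2657600
Denominator: (j2416)^2 + 520(j2416) + 10000 = -5827056 + j1256320
|N| = √(583704600² + 2657600²) ≈ 5.8371e+08, ∠N ≈ 179.74°
|D| = √(5827056² + 1256320²) ≈ 5.9609e+06, ∠D ≈ 167.83°
|T| = 5.8371e+08 / 5.9609e+06 ≈ 97.923
Gain = 20 log₁₀(97.923) ≈ 39.82 dB
∠T = 179.74° − 167.83° = 11.91°

39.8 dB, 11.9°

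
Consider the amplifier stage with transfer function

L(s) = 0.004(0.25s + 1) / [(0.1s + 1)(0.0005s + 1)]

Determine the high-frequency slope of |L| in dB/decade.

-20 dB/decade

Each pole contributes −20 dB/decade at high frequency; each zero contributes +20 dB/decade.
Net: 1 zero(s) − 2 pole(s) → -20 dB/decade.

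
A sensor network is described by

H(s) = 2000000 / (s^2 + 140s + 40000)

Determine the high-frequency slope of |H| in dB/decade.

-40 dB/decade

Each pole contributes −20 dB/decade at high frequency; each zero contributes +20 dB/decade.
Net: 0 zero(s) − 2 pole(s) → -40 dB/decade.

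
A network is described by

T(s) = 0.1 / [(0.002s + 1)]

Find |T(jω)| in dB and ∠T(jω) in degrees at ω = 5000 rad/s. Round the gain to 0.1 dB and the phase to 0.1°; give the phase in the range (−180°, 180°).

-40.0 dB, -84.3°

At ω = 5000 rad/s:
pole (1 + j5000·0.002) = 1 + j10 → |·| ≈ 10.05, ∠ ≈ 84.29°
|T| = 0.1 · 1 / (10.05) ≈ 0.0099502
Gain = 20 log₁₀(0.0099502) ≈ -40.04 dB
∠T = (0°) − (84.29°) = -84.29°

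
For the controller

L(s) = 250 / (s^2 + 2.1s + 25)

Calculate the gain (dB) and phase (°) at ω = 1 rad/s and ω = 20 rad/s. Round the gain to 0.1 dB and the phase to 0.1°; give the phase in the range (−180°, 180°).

At s = jω = j1:
quadratic: (j1)² + 2.1·j1 + 25 = 24 + j2.1 → |·| ≈ 24.092, ∠ ≈ 5.00°
|L| = 250 / 24.092 ≈ 10.377
Gain = 20 log₁₀(10.377) ≈ 20.32 dB
∠L = 0.00° − 5.00° = -5.00°

At s = jω = j20:
quadratic: (j20)² + 2.1·j20 + 25 = -375 + j42 → |·| ≈ 377.34, ∠ ≈ 173.61°
|L| = 250 / 377.34 ≈ 0.66253
Gain = 20 log₁₀(0.66253) ≈ -3.58 dB
∠L = 0.00° − 173.61° = -173.61°

ω = 1: 20.3 dB, -5.0°; ω = 20: -3.6 dB, -173.6°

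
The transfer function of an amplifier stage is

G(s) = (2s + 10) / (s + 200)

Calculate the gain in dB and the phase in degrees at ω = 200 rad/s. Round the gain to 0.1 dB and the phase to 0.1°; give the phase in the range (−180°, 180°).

3.0 dB, 43.6°

Substitute s = j200:
Numerator: 2(j200) + 10 = 10 + j400
Denominator: (j200) + 200 = 200 + j200
|N| = √(10² + 400²) ≈ 400.12, ∠N ≈ 88.57°
|D| = √(200² + 200²) ≈ 282.84, ∠D ≈ 45.00°
|G| = 400.12 / 282.84 ≈ 1.4147
Gain = 20 log₁₀(1.4147) ≈ 3.01 dB
∠G = 88.57° − 45.00° = 43.57°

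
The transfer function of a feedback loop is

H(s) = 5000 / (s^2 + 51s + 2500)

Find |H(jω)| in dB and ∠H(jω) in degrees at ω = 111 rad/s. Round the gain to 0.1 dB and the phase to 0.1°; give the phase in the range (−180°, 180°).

At s = jω = j111:
quadratic: (j111)² + 51·j111 + 2500 = -9821 + j5661 → |·| ≈ 11336, ∠ ≈ 150.04°
|H| = 5000 / 11336 ≈ 0.44107
Gain = 20 log₁₀(0.44107) ≈ -7.11 dB
∠H = 0.00° − 150.04° = -150.04°

-7.1 dB, -150.0°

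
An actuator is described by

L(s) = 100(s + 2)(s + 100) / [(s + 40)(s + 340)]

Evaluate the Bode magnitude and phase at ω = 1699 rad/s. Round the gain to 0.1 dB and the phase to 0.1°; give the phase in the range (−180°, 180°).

39.8 dB, 9.2°

At s = jω = j1699:
zero (s+2): 2 + j1699 → |·| = √(2²+1699²) = √2886605 ≈ 1699, ∠ = arctan(1699/2) ≈ 89.93°
zero (s+100): 100 + j1699 → |·| = √(100²+1699²) = √2896601 ≈ 1701.9, ∠ = arctan(1699/100) ≈ 86.63°
pole (s+40): 40 + j1699 → |·| = √(40²+1699²) = √2888201 ≈ 1699.5, ∠ = arctan(1699/40) ≈ 88.65°
pole (s+340): 340 + j1699 → |·| = √(340²+1699²) = √3002201 ≈ 1732.7, ∠ = arctan(1699/340) ≈ 78.68°
|L| = 100 · 2.8915e+06 / 2.9447e+06 ≈ 98.193
Gain = 20 log₁₀(98.193) ≈ 39.84 dB
∠L = 176.56° − 167.33° = 9.23°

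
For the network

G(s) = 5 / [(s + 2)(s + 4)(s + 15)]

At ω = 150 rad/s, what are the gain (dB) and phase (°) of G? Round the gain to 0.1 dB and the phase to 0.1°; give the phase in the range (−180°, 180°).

-116.6 dB, 98.0°

At s = jω = j150:
pole (s+2): 2 + j150 → |·| = √(2²+150²) = √22504 ≈ 150.01, ∠ = arctan(150/2) ≈ 89.24°
pole (s+4): 4 + j150 → |·| = √(4²+150²) = √22516 ≈ 150.05, ∠ = arctan(150/4) ≈ 88.47°
pole (s+15): 15 + j150 → |·| = √(15²+150²) = √22725 ≈ 150.75, ∠ = arctan(150/15) ≈ 84.29°
|G| = 5 / 3.3932e+06 ≈ 1.4735e-06
Gain = 20 log₁₀(1.4735e-06) ≈ -116.63 dB
∠G = 0.00° − 262.00° = -262.00° ≡ 98.00° (principal value)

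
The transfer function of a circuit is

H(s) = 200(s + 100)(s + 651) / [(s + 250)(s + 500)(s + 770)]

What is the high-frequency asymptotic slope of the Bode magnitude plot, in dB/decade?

Each pole contributes −20 dB/decade at high frequency; each zero contributes +20 dB/decade.
Net: 2 zero(s) − 3 pole(s) → -20 dB/decade.

-20 dB/decade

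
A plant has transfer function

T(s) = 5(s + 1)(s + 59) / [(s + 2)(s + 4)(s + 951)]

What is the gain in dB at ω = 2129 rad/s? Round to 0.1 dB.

At s = jω = j2129:
zero (s+1): 1 + j2129 → |·| = √(1²+2129²) = √4532642 ≈ 2129, ∠ = arctan(2129/1) ≈ 89.97°
zero (s+59): 59 + j2129 → |·| = √(59²+2129²) = √4536122 ≈ 2129.8, ∠ = arctan(2129/59) ≈ 88.41°
pole (s+2): 2 + j2129 → |·| = √(2²+2129²) = √4532645 ≈ 2129, ∠ = arctan(2129/2) ≈ 89.95°
pole (s+4): 4 + j2129 → |·| = √(4²+2129²) = √4532657 ≈ 2129, ∠ = arctan(2129/4) ≈ 89.89°
pole (s+951): 951 + j2129 → |·| = √(951²+2129²) = √5437042 ≈ 2331.7, ∠ = arctan(2129/951) ≈ 65.93°
|T| = 5 · 4.5343e+06 / 1.0569e+10 ≈ 0.0021451
Gain = 20 log₁₀(0.0021451) ≈ -53.37 dB

-53.4 dB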